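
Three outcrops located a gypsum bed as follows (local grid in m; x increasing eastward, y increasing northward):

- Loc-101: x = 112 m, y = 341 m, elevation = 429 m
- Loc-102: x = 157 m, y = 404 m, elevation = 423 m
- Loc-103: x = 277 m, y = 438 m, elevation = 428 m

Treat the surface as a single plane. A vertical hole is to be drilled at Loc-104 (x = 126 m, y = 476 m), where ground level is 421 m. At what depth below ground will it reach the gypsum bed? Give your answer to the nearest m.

12 m

Two edge vectors: Loc-101→Loc-102 = (45, 63, -6), Loc-101→Loc-103 = (165, 97, -1).
Normal n = (Loc-101→Loc-102) × (Loc-101→Loc-103) = (519, -945, -6030).
So ∂z/∂x = −n_x/n_z = 0.08607 and ∂z/∂y = −n_y/n_z = −0.15672.
Intercept c from Loc-101: 429 − 9.64 + 53.44 = 472.80.
At (126, 476): z_contact = 10.8 − 74.6 + 472.80 = 409.0 m.
Depth below ground = 421 − 409.0 = 12 m.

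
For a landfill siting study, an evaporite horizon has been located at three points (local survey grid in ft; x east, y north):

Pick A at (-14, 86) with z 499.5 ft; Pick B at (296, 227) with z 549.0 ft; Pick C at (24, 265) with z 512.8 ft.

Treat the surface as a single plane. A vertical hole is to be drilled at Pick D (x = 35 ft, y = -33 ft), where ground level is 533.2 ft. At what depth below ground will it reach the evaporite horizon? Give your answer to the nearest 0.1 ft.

Two edge vectors: Pick A→Pick B = (310, 141, 49.5), Pick A→Pick C = (38, 179, 13.3).
Normal n = (Pick A→Pick B) × (Pick A→Pick C) = (-6985.2, -2242, 50132).
So ∂z/∂x = −n_x/n_z = 0.13934 and ∂z/∂y = −n_y/n_z = 0.04472.
Intercept c from Pick A: 499.5 + 1.95 − 3.85 = 497.60.
At (35, -33): z_contact = 4.88 − 1.48 + 497.60 = 501.01 ft.
Depth below ground = 533.2 − 501.01 = 32.2 ft.

32.2 ft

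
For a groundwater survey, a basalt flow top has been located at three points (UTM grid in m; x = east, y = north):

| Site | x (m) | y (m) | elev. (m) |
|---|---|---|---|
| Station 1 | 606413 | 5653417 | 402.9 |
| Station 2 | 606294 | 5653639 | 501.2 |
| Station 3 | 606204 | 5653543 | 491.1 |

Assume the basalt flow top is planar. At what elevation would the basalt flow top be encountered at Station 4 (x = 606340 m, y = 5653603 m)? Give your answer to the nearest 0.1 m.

479.1 m

Two edge vectors: Station 1→Station 2 = (-119, 222, 98.3), Station 1→Station 3 = (-209, 126, 88.2).
Normal n = (Station 1→Station 2) × (Station 1→Station 3) = (7194.6, -10048.9, 31404).
So ∂z/∂x = −n_x/n_z = −0.229098204 and ∂z/∂y = −n_y/n_z = 0.319987900.
Intercept c from Station 1: 402.9 + 138928.13 − 1809025.03 = −1669694.00.
At (606340, 5653603): z = −138911.4 + 1809084.5 − 1669694.00 = 479.1 m.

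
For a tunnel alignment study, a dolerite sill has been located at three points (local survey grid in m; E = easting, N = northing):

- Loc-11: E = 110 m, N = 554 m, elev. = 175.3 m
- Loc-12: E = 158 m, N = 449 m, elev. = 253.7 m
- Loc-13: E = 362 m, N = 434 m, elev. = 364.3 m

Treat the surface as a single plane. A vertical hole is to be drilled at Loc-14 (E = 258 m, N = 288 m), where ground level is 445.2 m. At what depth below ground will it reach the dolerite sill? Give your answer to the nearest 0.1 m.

58.0 m

Two edge vectors: Loc-11→Loc-12 = (48, -105, 78.4), Loc-11→Loc-13 = (252, -120, 189).
Normal n = (Loc-11→Loc-12) × (Loc-11→Loc-13) = (-10437, 10684.8, 20700).
So ∂z/∂E = −n_x/n_z = 0.50420 and ∂z/∂N = −n_y/n_z = −0.51617.
Intercept c from Loc-11: 175.3 − 55.46 + 285.96 = 405.80.
At (258, 288): z_contact = 130.08 − 148.66 + 405.80 = 387.22 m.
Depth below ground = 445.2 − 387.22 = 58.0 m.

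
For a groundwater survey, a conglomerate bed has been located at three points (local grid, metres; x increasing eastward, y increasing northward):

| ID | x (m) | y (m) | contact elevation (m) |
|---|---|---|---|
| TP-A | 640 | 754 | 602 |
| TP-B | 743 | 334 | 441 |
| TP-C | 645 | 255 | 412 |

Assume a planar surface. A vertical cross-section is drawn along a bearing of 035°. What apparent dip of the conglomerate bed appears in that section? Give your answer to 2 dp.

16.99°

Two edge vectors: TP-A→TP-B = (103, -420, -161), TP-A→TP-C = (5, -499, -190).
Normal n = (TP-A→TP-B) × (TP-A→TP-C) = (-539, 18765, -49297).
So ∂z/∂x = −n_x/n_z = −0.01093 and ∂z/∂y = −n_y/n_z = 0.38065.
Unit vector along 035° is (sin 35°, cos 35°) = (0.5736, 0.8192).
Slope in that direction = a·(0.5736) + b·(0.8192) = 0.30554.
Apparent dip = arctan|0.30554| = 16.99° (true dip is 20.8°, so apparent ≤ true as expected).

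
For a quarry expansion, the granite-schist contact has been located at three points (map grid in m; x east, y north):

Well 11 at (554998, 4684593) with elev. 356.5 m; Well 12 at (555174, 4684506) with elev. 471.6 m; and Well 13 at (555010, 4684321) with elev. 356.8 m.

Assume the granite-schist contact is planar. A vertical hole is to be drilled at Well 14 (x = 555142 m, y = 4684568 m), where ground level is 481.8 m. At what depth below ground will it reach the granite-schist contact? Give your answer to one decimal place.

Two edge vectors: Well 11→Well 12 = (176, -87, 115.1), Well 11→Well 13 = (12, -272, 0.3).
Normal n = (Well 11→Well 12) × (Well 11→Well 13) = (31281.1, 1328.4, -46828).
So ∂z/∂x = −n_x/n_z = 0.667999915 and ∂z/∂y = −n_y/n_z = 0.028367643.
Intercept c from Well 11: 356.5 − 370738.62 − 132890.86 = −503272.98.
At (555142, 4684568): z_contact = 370834.81 + 132890.15 − 503272.98 = 451.98 m.
Depth below ground = 481.8 − 451.98 = 29.8 m.

29.8 m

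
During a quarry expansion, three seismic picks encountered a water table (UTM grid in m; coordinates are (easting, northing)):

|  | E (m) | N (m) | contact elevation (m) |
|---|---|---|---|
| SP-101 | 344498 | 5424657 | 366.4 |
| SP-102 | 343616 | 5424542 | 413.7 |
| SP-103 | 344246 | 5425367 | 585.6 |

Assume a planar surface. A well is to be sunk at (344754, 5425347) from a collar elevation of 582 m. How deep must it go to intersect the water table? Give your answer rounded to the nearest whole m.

Let the plane be z = a·E + b·N + c.
SP-102−SP-101: −882a − 115b = 47.3;  SP-103−SP-101: −252a + 710b = 219.2.
Solving gives a = −0.08972985, b = 0.27688462.
Then c = 366.4 − a·344498 − b·5424657 = −1470725.91.
At (344754, 5425347): z_contact = −30934.7 + 1502195.1 − 1470725.91 = 534.5 m.
Depth below ground = 582 − 534.5 = 48 m.

48 m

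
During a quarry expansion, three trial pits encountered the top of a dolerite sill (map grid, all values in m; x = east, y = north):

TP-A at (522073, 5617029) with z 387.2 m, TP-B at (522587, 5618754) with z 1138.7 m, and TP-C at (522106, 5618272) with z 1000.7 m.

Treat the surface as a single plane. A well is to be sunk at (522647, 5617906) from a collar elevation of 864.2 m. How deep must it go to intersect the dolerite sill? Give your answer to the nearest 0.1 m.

161.6 m

Two edge vectors: TP-A→TP-B = (514, 1725, 751.5), TP-A→TP-C = (33, 1243, 613.5).
Normal n = (TP-A→TP-B) × (TP-A→TP-C) = (124173, -290539.5, 581977).
So ∂z/∂x = −n_x/n_z = −0.213364102 and ∂z/∂y = −n_y/n_z = 0.499228492.
Intercept c from TP-A: 387.2 + 111391.64 − 2804180.92 = −2692402.08.
At (522647, 5617906): z_contact = −111514.11 + 2804618.74 − 2692402.08 = 702.55 m.
Depth below ground = 864.2 − 702.55 = 161.6 m.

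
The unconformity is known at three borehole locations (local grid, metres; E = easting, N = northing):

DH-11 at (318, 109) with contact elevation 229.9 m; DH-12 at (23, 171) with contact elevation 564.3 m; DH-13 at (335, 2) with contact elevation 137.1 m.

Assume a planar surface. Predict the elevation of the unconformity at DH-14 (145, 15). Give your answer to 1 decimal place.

Two edge vectors: DH-11→DH-12 = (-295, 62, 334.4), DH-11→DH-13 = (17, -107, -92.8).
Normal n = (DH-11→DH-12) × (DH-11→DH-13) = (30027.2, -21691.2, 30511).
So ∂z/∂E = −n_x/n_z = −0.98414 and ∂z/∂N = −n_y/n_z = 0.71093.
Intercept c from DH-11: 229.9 + 312.96 − 77.49 = 465.37.
At (145, 15): z = −142.7 + 10.7 + 465.37 = 333.3 m.

333.3 m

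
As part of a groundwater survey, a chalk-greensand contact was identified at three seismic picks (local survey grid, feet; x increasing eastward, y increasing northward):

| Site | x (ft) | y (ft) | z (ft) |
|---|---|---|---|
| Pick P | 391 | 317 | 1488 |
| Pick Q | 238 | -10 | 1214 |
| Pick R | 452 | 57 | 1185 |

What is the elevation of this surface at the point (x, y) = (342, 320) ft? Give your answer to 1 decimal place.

1514.0 ft

Two edge vectors: Pick P→Pick Q = (-153, -327, -274), Pick P→Pick R = (61, -260, -303).
Normal n = (Pick P→Pick Q) × (Pick P→Pick R) = (27841, -63073, 59727).
So ∂z/∂x = −n_x/n_z = −0.46614 and ∂z/∂y = −n_y/n_z = 1.05602.
Intercept c from Pick P: 1488 + 182.26 − 334.76 = 1335.50.
At (342, 320): z = −159.4 + 337.9 + 1335.50 = 1514.0 ft.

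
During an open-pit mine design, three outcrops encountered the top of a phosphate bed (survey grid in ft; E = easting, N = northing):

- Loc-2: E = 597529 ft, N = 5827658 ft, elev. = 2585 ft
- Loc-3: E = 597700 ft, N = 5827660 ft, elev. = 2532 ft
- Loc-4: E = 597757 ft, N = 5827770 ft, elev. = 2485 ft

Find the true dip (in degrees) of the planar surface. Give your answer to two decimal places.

22.17°

Let the plane be z = a·E + b·N + c.
Loc-3−Loc-2: 171a + 2b = −53;  Loc-4−Loc-2: 228a + 112b = −100.
Solving gives a = −0.30680, b = −0.26829.
Gradient magnitude |∇z| = √(a² + b²) = √(0.09413 + 0.07198) = 0.40757.
True dip = arctan(0.40757) = 22.17°, dipping toward NE (azimuth ≈ 049°).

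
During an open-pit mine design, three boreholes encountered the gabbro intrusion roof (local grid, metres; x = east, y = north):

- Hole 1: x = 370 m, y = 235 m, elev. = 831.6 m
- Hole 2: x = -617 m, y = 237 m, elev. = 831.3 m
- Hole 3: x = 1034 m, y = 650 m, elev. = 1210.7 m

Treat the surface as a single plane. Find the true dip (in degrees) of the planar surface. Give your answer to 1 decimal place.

42.3°

Two edge vectors: Hole 1→Hole 2 = (-987, 2, -0.3), Hole 1→Hole 3 = (664, 415, 379.1).
Normal n = (Hole 1→Hole 2) × (Hole 1→Hole 3) = (882.7, 373972.5, -410933).
So ∂z/∂x = −n_x/n_z = 0.00215 and ∂z/∂y = −n_y/n_z = 0.91006.
Gradient magnitude |∇z| = √(a² + b²) = √(0.00000 + 0.82820) = 0.91006.
True dip = arctan(0.91006) = 42.3°, dipping toward S (azimuth ≈ 180°).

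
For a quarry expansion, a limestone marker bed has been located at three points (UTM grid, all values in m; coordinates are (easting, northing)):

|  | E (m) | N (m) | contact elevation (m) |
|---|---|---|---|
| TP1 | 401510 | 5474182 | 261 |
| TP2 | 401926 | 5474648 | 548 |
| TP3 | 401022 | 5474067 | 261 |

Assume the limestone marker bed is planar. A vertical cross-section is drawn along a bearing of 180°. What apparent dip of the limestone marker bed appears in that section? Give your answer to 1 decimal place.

Two edge vectors: TP1→TP2 = (416, 466, 287), TP1→TP3 = (-488, -115, 0).
Normal n = (TP1→TP2) × (TP1→TP3) = (33005, -140056, 179568).
So ∂z/∂E = −n_x/n_z = −0.18380 and ∂z/∂N = −n_y/n_z = 0.77996.
Unit vector along 180° is (sin 180°, cos 180°) = (0.0000, -1.0000).
Slope in that direction = a·(0.0000) + b·(-1.0000) = −0.77996.
Apparent dip = arctan|0.77996| = 38.0° (true dip is 38.7°, so apparent ≤ true as expected).

38.0°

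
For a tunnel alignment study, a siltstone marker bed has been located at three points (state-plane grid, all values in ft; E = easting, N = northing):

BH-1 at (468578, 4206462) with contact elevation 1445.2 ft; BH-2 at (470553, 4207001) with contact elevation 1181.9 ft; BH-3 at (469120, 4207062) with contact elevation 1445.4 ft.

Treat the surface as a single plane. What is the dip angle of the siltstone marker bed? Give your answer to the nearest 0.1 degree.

Let the plane be z = a·E + b·N + c.
BH-2−BH-1: 1975a + 539b = −263.3;  BH-3−BH-1: 542a + 600b = 0.2.
Solving gives a = −0.17706, b = 0.16028.
Gradient magnitude |∇z| = √(a² + b²) = √(0.03135 + 0.02569) = 0.23883.
True dip = arctan(0.23883) = 13.4°, dipping toward SE (azimuth ≈ 132°).

13.4°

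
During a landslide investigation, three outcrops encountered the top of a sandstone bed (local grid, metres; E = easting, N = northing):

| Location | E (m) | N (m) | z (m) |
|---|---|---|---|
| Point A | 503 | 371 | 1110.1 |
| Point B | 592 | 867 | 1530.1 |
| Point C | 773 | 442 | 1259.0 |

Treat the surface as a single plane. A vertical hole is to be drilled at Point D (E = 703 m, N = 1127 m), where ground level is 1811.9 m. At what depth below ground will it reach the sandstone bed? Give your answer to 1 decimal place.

39.4 m

Two edge vectors: Point A→Point B = (89, 496, 420), Point A→Point C = (270, 71, 148.9).
Normal n = (Point A→Point B) × (Point A→Point C) = (44034.4, 100147.9, -127601).
So ∂z/∂E = −n_x/n_z = 0.345094 and ∂z/∂N = −n_y/n_z = 0.784852.
Intercept c from Point A: 1110.1 − 173.58 − 291.18 = 645.34.
At (703, 1127): z_contact = 242.60 + 884.53 + 645.34 = 1772.47 m.
Depth below ground = 1811.9 − 1772.47 = 39.4 m.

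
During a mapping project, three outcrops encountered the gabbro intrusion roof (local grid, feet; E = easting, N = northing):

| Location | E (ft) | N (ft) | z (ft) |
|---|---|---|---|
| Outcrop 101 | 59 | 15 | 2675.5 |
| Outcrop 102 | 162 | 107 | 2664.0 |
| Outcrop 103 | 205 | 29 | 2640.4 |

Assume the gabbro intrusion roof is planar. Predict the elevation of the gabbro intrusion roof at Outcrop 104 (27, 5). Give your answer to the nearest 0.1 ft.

Let the plane be z = a·E + b·N + c.
Outcrop 102−Outcrop 101: 103a + 92b = −11.5;  Outcrop 103−Outcrop 101: 146a + 14b = −35.1.
Solving gives a = −0.25590, b = 0.16149.
Then c = 2675.5 − a·59 − b·15 = 2688.18.
At (27, 5): z = −6.9 + 0.8 + 2688.18 = 2682.1 ft.

2682.1 ft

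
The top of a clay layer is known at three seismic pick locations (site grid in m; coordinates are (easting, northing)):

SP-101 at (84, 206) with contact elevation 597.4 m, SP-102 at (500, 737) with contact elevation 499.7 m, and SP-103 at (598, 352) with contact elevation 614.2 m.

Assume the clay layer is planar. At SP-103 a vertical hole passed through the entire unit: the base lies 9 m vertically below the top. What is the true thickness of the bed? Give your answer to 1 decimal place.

8.6 m

Two edge vectors: SP-101→SP-102 = (416, 531, -97.7), SP-101→SP-103 = (514, 146, 16.8).
Normal n = (SP-101→SP-102) × (SP-101→SP-103) = (23185, -57206.6, -212198).
So ∂z/∂E = −n_x/n_z = 0.10926 and ∂z/∂N = −n_y/n_z = −0.26959.
|∇z| = √(a²+b²) = 0.29089, so dip δ = arctan(0.29089) = 16.22°.
True thickness = vertical thickness × cos δ = 9 × cos 16.22° = 8.6 m.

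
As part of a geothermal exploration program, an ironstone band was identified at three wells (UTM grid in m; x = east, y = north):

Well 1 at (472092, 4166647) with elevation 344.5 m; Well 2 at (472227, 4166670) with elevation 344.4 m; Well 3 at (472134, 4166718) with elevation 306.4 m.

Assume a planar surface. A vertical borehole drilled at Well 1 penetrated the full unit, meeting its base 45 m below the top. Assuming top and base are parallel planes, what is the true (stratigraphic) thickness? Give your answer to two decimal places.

38.51 m

Two edge vectors: Well 1→Well 2 = (135, 23, -0.1), Well 1→Well 3 = (42, 71, -38.1).
Normal n = (Well 1→Well 2) × (Well 1→Well 3) = (-869.2, 5139.3, 8619).
So ∂z/∂x = −n_x/n_z = 0.10085 and ∂z/∂y = −n_y/n_z = −0.59628.
|∇z| = √(a²+b²) = 0.60474, so dip δ = arctan(0.60474) = 31.16°.
True thickness = vertical thickness × cos δ = 45 × cos 31.16° = 38.51 m.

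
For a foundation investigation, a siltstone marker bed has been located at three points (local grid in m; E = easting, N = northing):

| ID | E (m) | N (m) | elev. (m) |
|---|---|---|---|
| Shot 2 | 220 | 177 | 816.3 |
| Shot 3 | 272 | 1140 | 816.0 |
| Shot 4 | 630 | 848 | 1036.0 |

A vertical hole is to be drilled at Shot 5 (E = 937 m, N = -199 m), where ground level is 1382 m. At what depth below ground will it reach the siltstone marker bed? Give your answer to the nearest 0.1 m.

131.8 m

Let the plane be z = a·E + b·N + c.
Shot 3−Shot 2: 52a + 963b = −0.3;  Shot 4−Shot 2: 410a + 671b = 219.7.
Solving gives a = 0.588358, b = −0.032082.
Then c = 816.3 − a·220 − b·177 = 692.54.
At (937, -199): z_contact = 551.29 + 6.38 + 692.54 = 1250.22 m.
Depth below ground = 1382 − 1250.22 = 131.8 m.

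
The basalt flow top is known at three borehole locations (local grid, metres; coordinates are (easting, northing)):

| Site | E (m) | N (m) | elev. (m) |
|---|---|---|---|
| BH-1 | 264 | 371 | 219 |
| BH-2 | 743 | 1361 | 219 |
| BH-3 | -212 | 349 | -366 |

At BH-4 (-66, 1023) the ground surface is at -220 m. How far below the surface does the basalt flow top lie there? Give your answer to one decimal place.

Let the plane be z = a·E + b·N + c.
BH-2−BH-1: 479a + 990b = 0;  BH-3−BH-1: −476a − 22b = −585.
Solving gives a = 1.257103, b = −0.608235.
Then c = 219 − a·264 − b·371 = 112.78.
At (-66, 1023): z_contact = −82.97 − 622.22 + 112.78 = -592.41 m.
Depth below ground = -220 − (-592.41) = 372.4 m.

372.4 m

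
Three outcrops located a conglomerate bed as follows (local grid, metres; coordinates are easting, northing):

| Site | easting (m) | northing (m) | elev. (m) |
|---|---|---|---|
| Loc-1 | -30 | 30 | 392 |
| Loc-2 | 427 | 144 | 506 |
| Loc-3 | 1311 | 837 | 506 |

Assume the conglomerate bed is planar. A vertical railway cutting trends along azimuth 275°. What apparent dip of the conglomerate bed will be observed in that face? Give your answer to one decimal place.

Let the plane be z = a·easting + b·northing + c.
Loc-2−Loc-1: 457a + 114b = 114;  Loc-3−Loc-1: 1341a + 807b = 114.
Solving gives a = 0.36588, b = −0.46672.
Unit vector along 275° is (sin 275°, cos 275°) = (-0.9962, 0.0872).
Slope in that direction = a·(-0.9962) + b·(0.0872) = −0.40516.
Apparent dip = arctan|0.40516| = 22.1° (true dip is 30.7°, so apparent ≤ true as expected).

22.1°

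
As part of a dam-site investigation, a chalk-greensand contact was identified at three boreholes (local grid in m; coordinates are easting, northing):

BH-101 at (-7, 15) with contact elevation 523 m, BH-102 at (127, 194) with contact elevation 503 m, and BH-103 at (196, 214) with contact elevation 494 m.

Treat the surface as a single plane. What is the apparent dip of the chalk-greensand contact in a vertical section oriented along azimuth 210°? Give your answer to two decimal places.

Two edge vectors: BH-101→BH-102 = (134, 179, -20), BH-101→BH-103 = (203, 199, -29).
Normal n = (BH-101→BH-102) × (BH-101→BH-103) = (-1211, -174, -9671).
So ∂z/∂easting = −n_x/n_z = −0.12522 and ∂z/∂northing = −n_y/n_z = −0.01799.
Unit vector along 210° is (sin 210°, cos 210°) = (-0.5000, -0.8660).
Slope in that direction = a·(-0.5000) + b·(-0.8660) = 0.07819.
Apparent dip = arctan|0.07819| = 4.47° (true dip is 7.2°, so apparent ≤ true as expected).

4.47°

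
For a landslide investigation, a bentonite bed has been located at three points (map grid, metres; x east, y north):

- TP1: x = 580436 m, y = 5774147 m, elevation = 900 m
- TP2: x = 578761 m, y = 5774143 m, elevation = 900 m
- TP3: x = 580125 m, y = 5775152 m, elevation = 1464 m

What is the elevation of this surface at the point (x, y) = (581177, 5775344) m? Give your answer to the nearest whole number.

Let the plane be z = a·x + b·y + c.
TP2−TP1: −1675a − 4b = 0;  TP3−TP1: −311a + 1005b = 564.
Solving gives a = −0.00133918, b = 0.56077962.
Then c = 900 − a·580436 − b·5774147 = −3236346.65.
At (581177, 5775344): z = −778.3 + 3238695.2 − 3236346.65 = 1570.3 m.

1570 m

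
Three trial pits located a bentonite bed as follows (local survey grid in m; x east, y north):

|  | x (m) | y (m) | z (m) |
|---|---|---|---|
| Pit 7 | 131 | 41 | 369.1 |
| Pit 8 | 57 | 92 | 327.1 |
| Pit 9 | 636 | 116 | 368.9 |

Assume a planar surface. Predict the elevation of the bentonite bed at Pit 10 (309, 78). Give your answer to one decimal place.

361.9 m

Two edge vectors: Pit 7→Pit 8 = (-74, 51, -42), Pit 7→Pit 9 = (505, 75, -0.2).
Normal n = (Pit 7→Pit 8) × (Pit 7→Pit 9) = (3139.8, -21224.8, -31305).
So ∂z/∂x = −n_x/n_z = 0.10030 and ∂z/∂y = −n_y/n_z = −0.67800.
Intercept c from Pit 7: 369.1 − 13.14 + 27.80 = 383.76.
At (309, 78): z = 31.0 − 52.9 + 383.76 = 361.9 m.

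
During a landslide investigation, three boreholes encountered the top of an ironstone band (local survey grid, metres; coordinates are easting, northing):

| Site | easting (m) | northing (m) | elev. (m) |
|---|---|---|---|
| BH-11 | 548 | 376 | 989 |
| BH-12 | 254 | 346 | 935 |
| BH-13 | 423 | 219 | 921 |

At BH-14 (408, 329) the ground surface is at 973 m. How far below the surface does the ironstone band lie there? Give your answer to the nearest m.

Let the plane be z = a·easting + b·northing + c.
BH-12−BH-11: −294a − 30b = −54;  BH-13−BH-11: −125a − 157b = −68.
Solving gives a = 0.15181, b = 0.31225.
Then c = 989 − a·548 − b·376 = 788.40.
At (408, 329): z_contact = 61.9 + 102.7 + 788.40 = 953.1 m.
Depth below ground = 973 − 953.1 = 20 m.

20 m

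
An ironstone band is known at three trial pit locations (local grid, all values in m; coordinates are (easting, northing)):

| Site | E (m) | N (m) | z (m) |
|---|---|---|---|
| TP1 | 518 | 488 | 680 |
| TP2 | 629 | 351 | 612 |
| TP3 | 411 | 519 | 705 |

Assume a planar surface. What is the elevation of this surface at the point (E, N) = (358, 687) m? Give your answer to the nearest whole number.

Two edge vectors: TP1→TP2 = (111, -137, -68), TP1→TP3 = (-107, 31, 25).
Normal n = (TP1→TP2) × (TP1→TP3) = (-1317, 4501, -11218).
So ∂z/∂E = −n_x/n_z = −0.11740 and ∂z/∂N = −n_y/n_z = 0.40123.
Intercept c from TP1: 680 + 60.81 − 195.80 = 545.01.
At (358, 687): z = −42.0 + 275.6 + 545.01 = 778.6 m.

779 m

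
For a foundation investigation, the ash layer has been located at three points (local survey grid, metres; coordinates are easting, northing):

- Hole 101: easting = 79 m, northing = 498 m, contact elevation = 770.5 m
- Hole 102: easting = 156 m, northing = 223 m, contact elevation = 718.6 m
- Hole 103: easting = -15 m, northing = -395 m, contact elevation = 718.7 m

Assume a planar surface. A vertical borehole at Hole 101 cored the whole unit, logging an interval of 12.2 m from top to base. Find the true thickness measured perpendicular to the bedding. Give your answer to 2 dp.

11.51 m

Let the plane be z = a·easting + b·northing + c.
Hole 102−Hole 101: 77a − 275b = −51.9;  Hole 103−Hole 101: −94a − 893b = −51.8.
Solving gives a = −0.33930, b = 0.09372.
|∇z| = √(a²+b²) = 0.35201, so dip δ = arctan(0.35201) = 19.39°.
True thickness = vertical thickness × cos δ = 12.2 × cos 19.39° = 11.51 m.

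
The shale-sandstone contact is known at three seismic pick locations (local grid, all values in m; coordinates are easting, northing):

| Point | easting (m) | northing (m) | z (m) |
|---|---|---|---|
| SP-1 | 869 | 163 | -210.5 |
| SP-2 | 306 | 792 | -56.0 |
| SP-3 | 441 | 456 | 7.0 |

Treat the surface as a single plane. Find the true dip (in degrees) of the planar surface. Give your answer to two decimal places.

Two edge vectors: SP-1→SP-2 = (-563, 629, 154.5), SP-1→SP-3 = (-428, 293, 217.5).
Normal n = (SP-1→SP-2) × (SP-1→SP-3) = (91539, 56326.5, 104253).
So ∂z/∂easting = −n_x/n_z = −0.87805 and ∂z/∂northing = −n_y/n_z = −0.54029.
Gradient magnitude |∇z| = √(a² + b²) = √(0.77097 + 0.29191) = 1.03096.
True dip = arctan(1.03096) = 45.87°, dipping toward ENE (azimuth ≈ 058°).

45.87°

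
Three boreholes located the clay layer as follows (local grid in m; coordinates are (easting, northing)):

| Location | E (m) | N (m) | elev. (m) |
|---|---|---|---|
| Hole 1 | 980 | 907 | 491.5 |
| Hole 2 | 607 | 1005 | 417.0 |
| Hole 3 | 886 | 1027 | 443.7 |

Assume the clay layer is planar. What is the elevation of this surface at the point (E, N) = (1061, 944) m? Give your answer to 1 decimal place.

489.9 m

Two edge vectors: Hole 1→Hole 2 = (-373, 98, -74.5), Hole 1→Hole 3 = (-94, 120, -47.8).
Normal n = (Hole 1→Hole 2) × (Hole 1→Hole 3) = (4255.6, -10826.4, -35548).
So ∂z/∂E = −n_x/n_z = 0.119714 and ∂z/∂N = −n_y/n_z = −0.304557.
Intercept c from Hole 1: 491.5 − 117.32 + 276.23 = 650.41.
At (1061, 944): z = 127.0 − 287.5 + 650.41 = 489.9 m.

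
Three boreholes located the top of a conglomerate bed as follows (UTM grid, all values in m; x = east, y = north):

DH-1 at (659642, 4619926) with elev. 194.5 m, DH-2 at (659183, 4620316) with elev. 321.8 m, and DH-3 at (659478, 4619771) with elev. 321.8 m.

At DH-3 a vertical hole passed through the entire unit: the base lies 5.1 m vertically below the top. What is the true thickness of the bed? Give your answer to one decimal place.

4.4 m

Let the plane be z = a·x + b·y + c.
DH-2−DH-1: −459a + 390b = 127.3;  DH-3−DH-1: −164a − 155b = 127.3.
Solving gives a = −0.51352, b = −0.27796.
|∇z| = √(a²+b²) = 0.58392, so dip δ = arctan(0.58392) = 30.28°.
True thickness = vertical thickness × cos δ = 5.1 × cos 30.28° = 4.4 m.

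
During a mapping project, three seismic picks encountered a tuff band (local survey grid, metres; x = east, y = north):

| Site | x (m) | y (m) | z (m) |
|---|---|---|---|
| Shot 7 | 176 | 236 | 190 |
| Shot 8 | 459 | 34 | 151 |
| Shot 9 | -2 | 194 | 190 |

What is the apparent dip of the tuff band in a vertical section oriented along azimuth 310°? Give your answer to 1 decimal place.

6.8°

Two edge vectors: Shot 7→Shot 8 = (283, -202, -39), Shot 7→Shot 9 = (-178, -42, 0).
Normal n = (Shot 7→Shot 8) × (Shot 7→Shot 9) = (-1638, 6942, -47842).
So ∂z/∂x = −n_x/n_z = −0.03424 and ∂z/∂y = −n_y/n_z = 0.14510.
Unit vector along 310° is (sin 310°, cos 310°) = (-0.7660, 0.6428).
Slope in that direction = a·(-0.7660) + b·(0.6428) = 0.11950.
Apparent dip = arctan|0.11950| = 6.8° (true dip is 8.5°, so apparent ≤ true as expected).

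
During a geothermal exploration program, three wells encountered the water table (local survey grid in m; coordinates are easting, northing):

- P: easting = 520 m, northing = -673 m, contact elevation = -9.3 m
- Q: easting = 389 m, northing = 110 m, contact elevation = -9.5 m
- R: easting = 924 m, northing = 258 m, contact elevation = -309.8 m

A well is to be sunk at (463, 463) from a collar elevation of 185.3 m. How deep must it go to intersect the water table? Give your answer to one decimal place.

266.3 m

Two edge vectors: P→Q = (-131, 783, -0.2), P→R = (404, 931, -300.5).
Normal n = (P→Q) × (P→R) = (-235105.3, -39446.3, -438293).
So ∂z/∂easting = −n_x/n_z = −0.53641 and ∂z/∂northing = −n_y/n_z = −0.09000.
Intercept c from P: -9.3 + 278.93 − 60.57 = 209.06.
At (463, 463): z_contact = −248.36 − 41.67 + 209.06 = -80.96 m.
Depth below ground = 185.3 − (-80.96) = 266.3 m.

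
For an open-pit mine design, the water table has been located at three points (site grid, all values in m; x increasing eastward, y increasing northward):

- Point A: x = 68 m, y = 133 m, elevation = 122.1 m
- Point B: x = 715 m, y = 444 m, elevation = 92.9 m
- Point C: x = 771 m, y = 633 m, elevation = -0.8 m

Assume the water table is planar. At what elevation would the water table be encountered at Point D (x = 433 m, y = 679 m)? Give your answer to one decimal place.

Let the plane be z = a·x + b·y + c.
Point B−Point A: 647a + 311b = −29.2;  Point C−Point A: 703a + 500b = −122.9.
Solving gives a = 0.22526, b = −0.56251.
Then c = 122.1 − a·68 − b·133 = 181.60.
At (433, 679): z = 97.5 − 381.9 + 181.60 = -102.8 m.

-102.8 m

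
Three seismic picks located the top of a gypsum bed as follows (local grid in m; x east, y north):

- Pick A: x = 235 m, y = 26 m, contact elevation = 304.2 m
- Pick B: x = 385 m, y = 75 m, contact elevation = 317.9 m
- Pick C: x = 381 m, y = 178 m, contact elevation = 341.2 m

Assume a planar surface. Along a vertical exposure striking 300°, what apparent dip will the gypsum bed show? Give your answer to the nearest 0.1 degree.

5.6°

Let the plane be z = a·x + b·y + c.
Pick B−Pick A: 150a + 49b = 13.7;  Pick C−Pick A: 146a + 152b = 37.
Solving gives a = 0.01722, b = 0.22688.
Unit vector along 300° is (sin 300°, cos 300°) = (-0.8660, 0.5000).
Slope in that direction = a·(-0.8660) + b·(0.5000) = 0.09853.
Apparent dip = arctan|0.09853| = 5.6° (true dip is 12.8°, so apparent ≤ true as expected).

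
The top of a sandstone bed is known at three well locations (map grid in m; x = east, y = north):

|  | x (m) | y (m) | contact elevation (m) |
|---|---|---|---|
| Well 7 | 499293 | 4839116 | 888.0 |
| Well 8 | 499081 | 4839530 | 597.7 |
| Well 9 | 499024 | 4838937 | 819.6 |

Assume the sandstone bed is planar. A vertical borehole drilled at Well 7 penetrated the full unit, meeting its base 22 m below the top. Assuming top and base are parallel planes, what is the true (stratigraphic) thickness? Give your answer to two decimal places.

18.14 m

Let the plane be z = a·x + b·y + c.
Well 8−Well 7: −212a + 414b = −290.3;  Well 9−Well 7: −269a − 179b = −68.4.
Solving gives a = 0.53767, b = −0.42588.
|∇z| = √(a²+b²) = 0.68590, so dip δ = arctan(0.68590) = 34.45°.
True thickness = vertical thickness × cos δ = 22 × cos 34.45° = 18.14 m.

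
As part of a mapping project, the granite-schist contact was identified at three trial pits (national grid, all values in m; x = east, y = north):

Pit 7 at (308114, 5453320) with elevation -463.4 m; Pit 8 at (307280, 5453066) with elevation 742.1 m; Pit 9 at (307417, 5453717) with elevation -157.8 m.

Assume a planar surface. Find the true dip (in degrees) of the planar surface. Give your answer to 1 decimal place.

57.8°

Two edge vectors: Pit 7→Pit 8 = (-834, -254, 1205.5), Pit 7→Pit 9 = (-697, 397, 305.6).
Normal n = (Pit 7→Pit 8) × (Pit 7→Pit 9) = (-556205.9, -585363.1, -508136).
So ∂z/∂x = −n_x/n_z = −1.09460 and ∂z/∂y = −n_y/n_z = −1.15198.
Gradient magnitude |∇z| = √(a² + b²) = √(1.19815 + 1.32706) = 1.58909.
True dip = arctan(1.58909) = 57.8°, dipping toward NE (azimuth ≈ 044°).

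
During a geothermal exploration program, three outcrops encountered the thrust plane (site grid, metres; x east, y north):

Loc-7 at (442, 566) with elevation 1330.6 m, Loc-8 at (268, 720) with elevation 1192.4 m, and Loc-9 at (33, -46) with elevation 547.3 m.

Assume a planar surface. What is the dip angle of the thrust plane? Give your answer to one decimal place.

Two edge vectors: Loc-7→Loc-8 = (-174, 154, -138.2), Loc-7→Loc-9 = (-409, -612, -783.3).
Normal n = (Loc-7→Loc-8) × (Loc-7→Loc-9) = (-205206.6, -79770.4, 169474).
So ∂z/∂x = −n_x/n_z = 1.21084 and ∂z/∂y = −n_y/n_z = 0.47069.
Gradient magnitude |∇z| = √(a² + b²) = √(1.46614 + 0.22155) = 1.29911.
True dip = arctan(1.29911) = 52.4°, dipping toward WSW (azimuth ≈ 249°).

52.4°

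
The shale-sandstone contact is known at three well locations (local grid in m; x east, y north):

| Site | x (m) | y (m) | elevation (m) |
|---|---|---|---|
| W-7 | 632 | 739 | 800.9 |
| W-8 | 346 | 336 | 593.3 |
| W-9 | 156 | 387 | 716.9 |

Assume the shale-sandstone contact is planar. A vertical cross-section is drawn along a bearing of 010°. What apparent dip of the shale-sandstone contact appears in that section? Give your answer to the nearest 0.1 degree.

36.3°

Two edge vectors: W-7→W-8 = (-286, -403, -207.6), W-7→W-9 = (-476, -352, -84).
Normal n = (W-7→W-8) × (W-7→W-9) = (-39223.2, 74793.6, -91156).
So ∂z/∂x = −n_x/n_z = −0.43029 and ∂z/∂y = −n_y/n_z = 0.82050.
Unit vector along 010° is (sin 10°, cos 10°) = (0.1736, 0.9848).
Slope in that direction = a·(0.1736) + b·(0.9848) = 0.73332.
Apparent dip = arctan|0.73332| = 36.3° (true dip is 42.8°, so apparent ≤ true as expected).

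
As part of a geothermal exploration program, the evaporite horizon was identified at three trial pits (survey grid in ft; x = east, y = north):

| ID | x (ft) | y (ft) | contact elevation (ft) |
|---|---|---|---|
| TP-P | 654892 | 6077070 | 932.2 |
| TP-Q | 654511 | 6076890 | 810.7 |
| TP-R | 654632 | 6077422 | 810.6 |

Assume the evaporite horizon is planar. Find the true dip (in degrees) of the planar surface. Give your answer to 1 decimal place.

Two edge vectors: TP-P→TP-Q = (-381, -180, -121.5), TP-P→TP-R = (-260, 352, -121.6).
Normal n = (TP-P→TP-Q) × (TP-P→TP-R) = (64656, -14739.6, -180912).
So ∂z/∂x = −n_x/n_z = 0.35739 and ∂z/∂y = −n_y/n_z = −0.08147.
Gradient magnitude |∇z| = √(a² + b²) = √(0.12773 + 0.00664) = 0.36656.
True dip = arctan(0.36656) = 20.1°, dipping toward WNW (azimuth ≈ 283°).

20.1°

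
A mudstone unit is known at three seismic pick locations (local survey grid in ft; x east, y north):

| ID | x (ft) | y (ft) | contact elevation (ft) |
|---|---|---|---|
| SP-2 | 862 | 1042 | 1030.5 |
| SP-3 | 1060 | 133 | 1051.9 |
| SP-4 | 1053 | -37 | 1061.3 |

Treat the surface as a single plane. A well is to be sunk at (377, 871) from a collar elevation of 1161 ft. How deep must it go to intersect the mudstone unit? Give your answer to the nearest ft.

62 ft

Two edge vectors: SP-2→SP-3 = (198, -909, 21.4), SP-2→SP-4 = (191, -1079, 30.8).
Normal n = (SP-2→SP-3) × (SP-2→SP-4) = (-4906.6, -2011, -40023).
So ∂z/∂x = −n_x/n_z = −0.12259 and ∂z/∂y = −n_y/n_z = −0.05025.
Intercept c from SP-2: 1030.5 + 105.68 + 52.36 = 1188.53.
At (377, 871): z_contact = −46.2 − 43.8 + 1188.53 = 1098.6 ft.
Depth below ground = 1161 − 1098.6 = 62 ft.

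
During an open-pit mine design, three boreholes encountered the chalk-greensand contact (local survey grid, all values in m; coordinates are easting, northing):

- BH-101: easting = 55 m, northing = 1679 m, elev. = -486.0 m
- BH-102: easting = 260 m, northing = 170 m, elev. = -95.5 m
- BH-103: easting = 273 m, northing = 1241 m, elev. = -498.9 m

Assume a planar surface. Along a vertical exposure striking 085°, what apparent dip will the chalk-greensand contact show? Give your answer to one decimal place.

39.5°

Let the plane be z = a·easting + b·northing + c.
BH-102−BH-101: 205a − 1509b = 390.5;  BH-103−BH-101: 218a − 438b = −12.9.
Solving gives a = −0.79652, b = −0.36699.
Unit vector along 085° is (sin 85°, cos 85°) = (0.9962, 0.0872).
Slope in that direction = a·(0.9962) + b·(0.0872) = −0.82547.
Apparent dip = arctan|0.82547| = 39.5° (true dip is 41.3°, so apparent ≤ true as expected).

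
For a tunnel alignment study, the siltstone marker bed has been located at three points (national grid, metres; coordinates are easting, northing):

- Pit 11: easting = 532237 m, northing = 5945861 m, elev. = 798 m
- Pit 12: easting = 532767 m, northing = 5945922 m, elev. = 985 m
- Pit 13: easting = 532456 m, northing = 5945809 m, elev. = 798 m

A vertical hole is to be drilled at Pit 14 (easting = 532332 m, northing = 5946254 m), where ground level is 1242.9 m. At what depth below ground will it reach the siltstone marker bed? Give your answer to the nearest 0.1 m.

Two edge vectors: Pit 11→Pit 12 = (530, 61, 187), Pit 11→Pit 13 = (219, -52, 0).
Normal n = (Pit 11→Pit 12) × (Pit 11→Pit 13) = (9724, 40953, -40919).
So ∂z/∂easting = −n_x/n_z = 0.237640216 and ∂z/∂northing = −n_y/n_z = 1.000830910.
Intercept c from Pit 11: 798 − 126480.92 − 5950801.47 = −6076484.39.
At (532332, 5946254): z_contact = 126503.49 + 5951194.80 − 6076484.39 = 1213.90 m.
Depth below ground = 1242.9 − 1213.90 = 29.0 m.

29.0 m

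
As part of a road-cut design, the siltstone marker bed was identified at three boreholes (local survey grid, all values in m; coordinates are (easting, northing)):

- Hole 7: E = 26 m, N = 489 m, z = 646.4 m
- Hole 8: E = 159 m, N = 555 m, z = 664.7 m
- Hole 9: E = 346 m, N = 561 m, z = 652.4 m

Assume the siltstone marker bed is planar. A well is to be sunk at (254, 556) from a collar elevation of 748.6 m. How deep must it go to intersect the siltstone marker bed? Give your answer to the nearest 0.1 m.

Let the plane be z = a·E + b·N + c.
Hole 8−Hole 7: 133a + 66b = 18.3;  Hole 9−Hole 7: 320a + 72b = 6.
Solving gives a = −0.07983, b = 0.43815.
Then c = 646.4 − a·26 − b·489 = 434.22.
At (254, 556): z_contact = −20.28 + 243.61 + 434.22 = 657.55 m.
Depth below ground = 748.6 − 657.55 = 91.0 m.

91.0 m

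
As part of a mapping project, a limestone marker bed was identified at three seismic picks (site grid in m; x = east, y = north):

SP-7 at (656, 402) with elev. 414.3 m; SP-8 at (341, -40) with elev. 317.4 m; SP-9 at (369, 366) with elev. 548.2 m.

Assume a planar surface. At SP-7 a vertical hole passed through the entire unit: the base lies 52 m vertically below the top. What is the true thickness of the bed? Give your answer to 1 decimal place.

Two edge vectors: SP-7→SP-8 = (-315, -442, -96.9), SP-7→SP-9 = (-287, -36, 133.9).
Normal n = (SP-7→SP-8) × (SP-7→SP-9) = (-62672.2, 69988.8, -115514).
So ∂z/∂x = −n_x/n_z = −0.54255 and ∂z/∂y = −n_y/n_z = 0.60589.
|∇z| = √(a²+b²) = 0.81330, so dip δ = arctan(0.81330) = 39.12°.
True thickness = vertical thickness × cos δ = 52 × cos 39.12° = 40.3 m.

40.3 m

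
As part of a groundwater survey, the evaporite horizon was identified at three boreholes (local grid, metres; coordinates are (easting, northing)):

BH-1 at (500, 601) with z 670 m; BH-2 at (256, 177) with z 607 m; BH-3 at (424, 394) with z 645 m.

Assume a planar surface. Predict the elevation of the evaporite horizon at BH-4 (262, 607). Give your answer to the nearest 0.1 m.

Two edge vectors: BH-1→BH-2 = (-244, -424, -63), BH-1→BH-3 = (-76, -207, -25).
Normal n = (BH-1→BH-2) × (BH-1→BH-3) = (-2441, -1312, 18284).
So ∂z/∂E = −n_x/n_z = 0.13350 and ∂z/∂N = −n_y/n_z = 0.07176.
Intercept c from BH-1: 670 − 66.75 − 43.13 = 560.12.
At (262, 607): z = 35.0 + 43.6 + 560.12 = 638.7 m.

638.7 m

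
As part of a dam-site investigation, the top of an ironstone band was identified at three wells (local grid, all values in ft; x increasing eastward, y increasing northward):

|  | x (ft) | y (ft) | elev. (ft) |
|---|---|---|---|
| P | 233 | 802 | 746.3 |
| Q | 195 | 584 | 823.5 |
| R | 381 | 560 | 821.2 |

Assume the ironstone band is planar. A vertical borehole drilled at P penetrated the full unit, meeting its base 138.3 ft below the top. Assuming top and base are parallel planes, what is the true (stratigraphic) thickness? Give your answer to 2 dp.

Two edge vectors: P→Q = (-38, -218, 77.2), P→R = (148, -242, 74.9).
Normal n = (P→Q) × (P→R) = (2354.2, 14271.8, 41460).
So ∂z/∂x = −n_x/n_z = −0.05678 and ∂z/∂y = −n_y/n_z = −0.34423.
|∇z| = √(a²+b²) = 0.34888, so dip δ = arctan(0.34888) = 19.23°.
True thickness = vertical thickness × cos δ = 138.3 × cos 19.23° = 130.58 ft.

130.58 ft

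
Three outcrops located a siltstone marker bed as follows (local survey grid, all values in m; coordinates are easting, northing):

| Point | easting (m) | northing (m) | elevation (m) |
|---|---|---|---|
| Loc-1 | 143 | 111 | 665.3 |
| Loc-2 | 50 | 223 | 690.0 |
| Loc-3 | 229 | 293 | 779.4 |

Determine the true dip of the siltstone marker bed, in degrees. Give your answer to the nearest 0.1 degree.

29.8°

Two edge vectors: Loc-1→Loc-2 = (-93, 112, 24.7), Loc-1→Loc-3 = (86, 182, 114.1).
Normal n = (Loc-1→Loc-2) × (Loc-1→Loc-3) = (8283.8, 12735.5, -26558).
So ∂z/∂easting = −n_x/n_z = 0.31191 and ∂z/∂northing = −n_y/n_z = 0.47954.
Gradient magnitude |∇z| = √(a² + b²) = √(0.09729 + 0.22995) = 0.57205.
True dip = arctan(0.57205) = 29.8°, dipping toward SSW (azimuth ≈ 213°).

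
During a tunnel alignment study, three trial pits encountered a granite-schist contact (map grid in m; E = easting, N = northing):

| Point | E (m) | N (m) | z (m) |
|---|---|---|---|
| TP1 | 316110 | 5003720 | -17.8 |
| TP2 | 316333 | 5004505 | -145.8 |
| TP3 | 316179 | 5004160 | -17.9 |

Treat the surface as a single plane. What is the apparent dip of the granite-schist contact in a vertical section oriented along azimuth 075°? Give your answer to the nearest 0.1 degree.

Two edge vectors: TP1→TP2 = (223, 785, -128), TP1→TP3 = (69, 440, -0.1).
Normal n = (TP1→TP2) × (TP1→TP3) = (56241.5, -8809.7, 43955).
So ∂z/∂E = −n_x/n_z = −1.27952 and ∂z/∂N = −n_y/n_z = 0.20043.
Unit vector along 075° is (sin 75°, cos 75°) = (0.9659, 0.2588).
Slope in that direction = a·(0.9659) + b·(0.2588) = −1.18405.
Apparent dip = arctan|1.18405| = 49.8° (true dip is 52.3°, so apparent ≤ true as expected).

49.8°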